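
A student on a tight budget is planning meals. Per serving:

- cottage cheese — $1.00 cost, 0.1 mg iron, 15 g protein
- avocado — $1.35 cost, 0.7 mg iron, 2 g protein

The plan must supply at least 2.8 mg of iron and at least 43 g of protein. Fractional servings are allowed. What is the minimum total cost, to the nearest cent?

Check every corner: each single food scaled to meet both minima, and each pair solved so both constraints bind.
cottage cheese only: max(2.8/0.1, 43/15) = 28 servings → $28.00.
avocado only: max(2.8/0.7, 43/2) = 21.5 servings → $29.02.
cottage cheese + avocado with both tight: 2.379 servings and 3.66 servings → $7.32.
So the least-cost plan costs $7.32.

$7.32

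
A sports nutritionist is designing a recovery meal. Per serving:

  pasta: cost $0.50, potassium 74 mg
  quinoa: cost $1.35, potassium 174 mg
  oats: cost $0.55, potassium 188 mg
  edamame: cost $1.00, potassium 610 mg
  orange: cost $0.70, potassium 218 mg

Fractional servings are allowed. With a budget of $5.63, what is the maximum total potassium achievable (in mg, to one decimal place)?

3434.3 mg

Potassium per dollar: edamame 610, oats 341.8, orange 311.4, pasta 148, quinoa 128.9.
With no serving limits, spend the whole cost allowance on edamame: $5.63 / $1.00 × 610 mg = 3434.3 mg.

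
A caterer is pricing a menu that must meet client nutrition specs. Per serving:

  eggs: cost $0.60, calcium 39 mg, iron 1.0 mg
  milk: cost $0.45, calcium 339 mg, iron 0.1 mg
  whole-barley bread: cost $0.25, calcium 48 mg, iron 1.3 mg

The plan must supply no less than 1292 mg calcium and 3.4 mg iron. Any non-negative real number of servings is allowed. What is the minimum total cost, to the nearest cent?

An LP optimum is at a vertex; with two nutrient constraints at most two foods are used. Check each candidate.
eggs only: max(1292/39, 3.4/1.0) = 33.13 servings → $19.88.
milk only: max(1292/339, 3.4/0.1) = 34 servings → $15.30.
whole-barley bread only: max(1292/48, 3.4/1.3) = 26.92 servings → $6.73.
eggs + milk with both tight: 3.054 servings and 3.46 servings → $3.39.
eggs + whole-barley bread: the both-tight solution has a negative serving — not a feasible corner.
milk + whole-barley bread with both tight: 3.479 servings and 2.348 servings → $2.15.
So the least-cost plan costs $2.15.

$2.15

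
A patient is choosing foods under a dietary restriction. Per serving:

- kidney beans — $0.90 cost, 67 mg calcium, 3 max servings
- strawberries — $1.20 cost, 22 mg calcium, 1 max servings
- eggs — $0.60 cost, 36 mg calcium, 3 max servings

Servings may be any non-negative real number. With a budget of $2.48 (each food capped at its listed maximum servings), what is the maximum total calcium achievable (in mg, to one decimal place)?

184.6 mg

Calcium per dollar: kidney beans 74.44, eggs 60, strawberries 18.33.
Take 2.756 servings of kidney beans: spends $2.48, +184.6 mg calcium (running total 184.6 mg).
Filling greedily by calcium-per-dollar is optimal for one linear limit, giving 184.6 mg.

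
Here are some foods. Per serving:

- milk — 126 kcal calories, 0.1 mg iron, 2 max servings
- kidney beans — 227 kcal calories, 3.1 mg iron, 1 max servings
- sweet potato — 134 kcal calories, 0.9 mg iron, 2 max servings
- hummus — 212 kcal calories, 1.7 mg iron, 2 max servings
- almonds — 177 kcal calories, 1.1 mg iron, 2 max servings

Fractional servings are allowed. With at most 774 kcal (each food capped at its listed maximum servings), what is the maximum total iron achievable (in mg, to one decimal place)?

7.3 mg

Iron per kcal: kidney beans 0.01366, hummus 0.008019, sweet potato 0.006716, almonds 0.006215, milk 0.0007937.
Take 1 serving of kidney beans: uses 227 kcal, +3.1 mg iron (running total 3.1 mg).
Take 2 servings of hummus: uses 424 kcal, +3.4 mg iron (running total 6.5 mg).
Take 0.9179 servings of sweet potato: uses 123 kcal, +0.8 mg iron (running total 7.3 mg).
Filling greedily by iron-per-kcal is optimal for one linear limit, giving 7.3 mg.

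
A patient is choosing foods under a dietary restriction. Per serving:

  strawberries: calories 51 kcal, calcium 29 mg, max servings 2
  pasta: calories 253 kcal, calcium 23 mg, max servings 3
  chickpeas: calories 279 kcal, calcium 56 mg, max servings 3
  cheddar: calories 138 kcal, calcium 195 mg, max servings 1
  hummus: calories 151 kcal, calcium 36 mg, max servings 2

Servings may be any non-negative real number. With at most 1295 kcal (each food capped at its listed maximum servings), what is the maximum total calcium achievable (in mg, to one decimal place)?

476.1 mg

Calcium per kcal: cheddar 1.413, strawberries 0.5686, hummus 0.2384, chickpeas 0.2007, pasta 0.09091.
Take 1 serving of cheddar: uses 138 kcal, +195.0 mg calcium (running total 195.0 mg).
Take 2 servings of strawberries: uses 102 kcal, +58.0 mg calcium (running total 253.0 mg).
Take 2 servings of hummus: uses 302 kcal, +72.0 mg calcium (running total 325.0 mg).
Take 2.699 servings of chickpeas: uses 753 kcal, +151.1 mg calcium (running total 476.1 mg).
Greedy by best ratio exhausts the calories allowance optimally: 476.1 mg.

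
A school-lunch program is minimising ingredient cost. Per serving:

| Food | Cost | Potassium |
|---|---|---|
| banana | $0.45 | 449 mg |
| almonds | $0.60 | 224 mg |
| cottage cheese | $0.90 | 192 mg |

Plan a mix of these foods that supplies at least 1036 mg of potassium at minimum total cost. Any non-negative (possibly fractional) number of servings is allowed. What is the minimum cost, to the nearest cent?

$1.04

Cost per mg of potassium: banana $0.0010, almonds $0.0027, cottage cheese $0.0047.
With no serving limits, use only banana: 1036 mg / 449 mg = 2.307 servings × $0.45 = $1.04.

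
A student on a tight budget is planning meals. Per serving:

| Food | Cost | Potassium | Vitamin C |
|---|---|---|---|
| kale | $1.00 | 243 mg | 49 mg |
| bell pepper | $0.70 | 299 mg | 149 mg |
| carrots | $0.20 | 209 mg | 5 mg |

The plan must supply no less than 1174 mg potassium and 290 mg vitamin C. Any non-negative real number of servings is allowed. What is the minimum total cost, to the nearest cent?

$1.89

An LP optimum is at a vertex; with two nutrient constraints at most two foods are used. Check each candidate.
kale only: max(1174/243, 290/49) = 5.918 servings → $5.92.
bell pepper only: max(1174/299, 290/149) = 3.926 servings → $2.75.
carrots only: max(1174/209, 290/5) = 58 servings → $11.60.
kale + bell pepper with both tight: 4.092 servings and 0.6005 servings → $4.51.
kale + carrots: intersection lies outside the first quadrant.
bell pepper + carrots with both tight: 1.846 servings and 2.976 servings → $1.89.
Cheapest feasible corner: $1.89.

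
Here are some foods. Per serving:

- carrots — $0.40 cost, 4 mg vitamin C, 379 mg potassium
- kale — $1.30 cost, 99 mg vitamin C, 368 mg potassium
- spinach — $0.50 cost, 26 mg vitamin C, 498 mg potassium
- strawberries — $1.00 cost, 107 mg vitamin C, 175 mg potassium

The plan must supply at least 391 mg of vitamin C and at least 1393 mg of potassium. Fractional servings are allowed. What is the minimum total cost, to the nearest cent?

$4.08

Compare the cost at each extreme point of the feasible region.
carrots only: max(391/4, 1393/379) = 97.75 servings → $39.10.
kale only: max(391/99, 1393/368) = 3.949 servings → $5.13.
spinach only: max(391/26, 1393/498) = 15.04 servings → $7.52.
strawberries only: max(391/107, 1393/175) = 7.96 servings → $7.96.
carrots + kale: intersection lies outside the first quadrant.
carrots + spinach: the both-tight solution has a negative serving — not a feasible corner.
carrots + strawberries with both tight: 2.023 servings and 3.579 servings → $4.39.
kale + spinach with both targets exact would need a negative amount; discard.
kale + strawberries with both tight: 3.656 servings and 0.2712 servings → $5.02.
spinach + strawberries with both tight: 1.654 servings and 3.252 servings → $4.08.
The minimum over all feasible corners is $4.08.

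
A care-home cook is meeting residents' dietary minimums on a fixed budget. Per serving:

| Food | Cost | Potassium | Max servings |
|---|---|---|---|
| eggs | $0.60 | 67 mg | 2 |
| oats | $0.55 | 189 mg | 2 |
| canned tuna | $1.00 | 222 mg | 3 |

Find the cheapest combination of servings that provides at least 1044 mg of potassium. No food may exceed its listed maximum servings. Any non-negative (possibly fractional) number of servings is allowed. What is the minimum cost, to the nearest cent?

$4.10

Cost per mg of potassium: oats $0.0029, canned tuna $0.0045, eggs $0.0090.
Take 2 servings of oats: +378.0 mg potassium for $1.10 (total $1.10, still need 666.0 mg).
Take 3 servings of canned tuna: +666.0 mg potassium for $3.00 (total $4.10, still need 0.0 mg).
Greedy by cheapest-per-mg is optimal for a single linear constraint, so the minimum cost is $4.10.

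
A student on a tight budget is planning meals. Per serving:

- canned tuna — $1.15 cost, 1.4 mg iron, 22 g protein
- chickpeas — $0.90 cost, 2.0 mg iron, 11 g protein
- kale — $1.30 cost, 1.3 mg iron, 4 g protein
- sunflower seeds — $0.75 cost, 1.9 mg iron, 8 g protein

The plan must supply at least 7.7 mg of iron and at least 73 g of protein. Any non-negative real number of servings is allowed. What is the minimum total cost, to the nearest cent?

$4.54

The cheapest plan sits at a corner of the feasible region — with two constraints it uses at most two foods.
canned tuna only: max(7.7/1.4, 73/22) = 5.5 servings → $6.33.
chickpeas only: max(7.7/2.0, 73/11) = 6.636 servings → $5.97.
kale only: max(7.7/1.3, 73/4) = 18.25 servings → $23.73.
sunflower seeds only: max(7.7/1.9, 73/8) = 9.125 servings → $6.84.
canned tuna + chickpeas with both tight: 2.143 servings and 2.35 servings → $4.58.
canned tuna + kale with both tight: 2.787 servings and 2.922 servings → $7.00.
canned tuna + sunflower seeds with both tight: 2.52 servings and 2.196 servings → $4.54.
chickpeas + kale with both targets exact would need a negative amount; discard.
chickpeas + sunflower seeds with both targets exact would need a negative amount; discard.
kale + sunflower seeds with both targets exact would need a negative amount; discard.
Cheapest feasible corner: $4.54.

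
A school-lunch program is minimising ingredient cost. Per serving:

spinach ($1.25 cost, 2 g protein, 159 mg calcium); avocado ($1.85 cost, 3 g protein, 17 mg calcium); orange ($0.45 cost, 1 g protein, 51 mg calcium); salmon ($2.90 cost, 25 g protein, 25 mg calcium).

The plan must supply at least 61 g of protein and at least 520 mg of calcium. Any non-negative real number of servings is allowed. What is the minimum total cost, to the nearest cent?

Minimising a linear cost over {protein ≥ 61, calcium ≥ 520, servings ≥ 0} — the optimum is at a vertex, using one or two foods.
spinach only: max(61/2, 520/159) = 30.5 servings → $38.12.
avocado only: max(61/3, 520/17) = 30.59 servings → $56.59.
orange only: max(61/1, 520/51) = 61 servings → $27.45.
salmon only: max(61/25, 520/25) = 20.8 servings → $60.32.
spinach + avocado with both tight: 1.181 servings and 19.55 servings → $37.64.
spinach + orange: intersection lies outside the first quadrant.
spinach + salmon with both tight: 2.924 servings and 2.206 servings → $10.05.
avocado + orange with both tight: 19.05 servings and 3.846 servings → $36.98.
avocado + salmon: the both-tight solution has a negative serving — not a feasible corner.
orange + salmon with both tight: 9.18 servings and 2.073 servings → $10.14.
So the least-cost plan costs $10.05.

$10.05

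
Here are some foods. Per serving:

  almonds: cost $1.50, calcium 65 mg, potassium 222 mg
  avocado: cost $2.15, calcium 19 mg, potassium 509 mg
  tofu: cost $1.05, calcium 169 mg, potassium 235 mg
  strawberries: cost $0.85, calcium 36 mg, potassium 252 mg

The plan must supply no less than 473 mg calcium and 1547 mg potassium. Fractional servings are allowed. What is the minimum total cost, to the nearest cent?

$5.70

An LP optimum is at a vertex; with two nutrient constraints at most two foods are used. Check each candidate.
almonds only: max(473/65, 1547/222) = 7.277 servings → $10.92.
avocado only: max(473/19, 1547/509) = 24.89 servings → $53.52.
tofu only: max(473/169, 1547/235) = 6.583 servings → $6.91.
strawberries only: max(473/36, 1547/252) = 13.14 servings → $11.17.
almonds + avocado with both targets exact would need a negative amount; discard.
almonds + tofu with both tight: 6.757 servings and 0.2001 servings → $10.35.
almonds + strawberries: intersection lies outside the first quadrant.
avocado + tofu with both tight: 1.843 servings and 2.592 servings → $6.68.
avocado + strawberries: the both-tight solution has a negative serving — not a feasible corner.
tofu + strawberries with both tight: 1.861 servings and 4.404 servings → $5.70.
So the least-cost plan costs $5.70.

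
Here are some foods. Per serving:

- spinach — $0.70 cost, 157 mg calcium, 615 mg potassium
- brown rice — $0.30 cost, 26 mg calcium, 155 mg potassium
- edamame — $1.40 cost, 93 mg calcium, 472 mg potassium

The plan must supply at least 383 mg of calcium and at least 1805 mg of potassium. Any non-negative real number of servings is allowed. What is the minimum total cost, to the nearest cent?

$2.05

Compare the cost at each extreme point of the feasible region.
spinach only: max(383/157, 1805/615) = 2.935 servings → $2.05.
brown rice only: max(383/26, 1805/155) = 14.73 servings → $4.42.
edamame only: max(383/93, 1805/472) = 4.118 servings → $5.77.
spinach + brown rice with both tight: 1.49 servings and 5.733 servings → $2.76.
spinach + edamame with both tight: 0.7636 servings and 2.829 servings → $4.50.
brown rice + edamame: intersection lies outside the first quadrant.
Cheapest feasible corner: $2.05.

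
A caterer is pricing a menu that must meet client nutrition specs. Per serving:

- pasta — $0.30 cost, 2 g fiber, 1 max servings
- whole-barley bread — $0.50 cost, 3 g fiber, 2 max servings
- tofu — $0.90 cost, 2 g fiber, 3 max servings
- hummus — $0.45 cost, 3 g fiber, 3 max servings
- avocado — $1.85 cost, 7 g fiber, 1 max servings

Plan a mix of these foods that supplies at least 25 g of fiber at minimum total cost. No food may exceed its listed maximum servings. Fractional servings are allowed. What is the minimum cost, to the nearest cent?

Cost per g of fiber: pasta $0.1500, hummus $0.1500, whole-barley bread $0.1667, avocado $0.2643, tofu $0.4500.
Take 1 serving of pasta: +2.0 g fiber for $0.30 (total $0.30, still need 23.0 g).
Take 3 servings of hummus: +9.0 g fiber for $1.35 (total $1.65, still need 14.0 g).
Take 2 servings of whole-barley bread: +6.0 g fiber for $1.00 (total $2.65, still need 8.0 g).
Take 1 serving of avocado: +7.0 g fiber for $1.85 (total $4.50, still need 1.0 g).
Take 0.5 servings of tofu: +1.0 g fiber for $0.45 (total $4.95, still need 0.0 g).
Filling from the cheapest source first is optimal under one linear minimum: $4.95.

$4.95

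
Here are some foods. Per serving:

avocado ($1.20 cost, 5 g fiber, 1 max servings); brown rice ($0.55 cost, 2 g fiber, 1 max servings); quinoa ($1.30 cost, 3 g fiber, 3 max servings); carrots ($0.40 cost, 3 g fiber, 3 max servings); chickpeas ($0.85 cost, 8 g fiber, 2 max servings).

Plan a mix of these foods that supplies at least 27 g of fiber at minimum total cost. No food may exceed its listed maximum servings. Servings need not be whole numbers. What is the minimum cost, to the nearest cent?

$3.38

Cost per g of fiber: chickpeas $0.1062, carrots $0.1333, avocado $0.2400, brown rice $0.2750, quinoa $0.4333.
Take 2 servings of chickpeas: +16.0 g fiber for $1.70 (total $1.70, still need 11.0 g).
Take 3 servings of carrots: +9.0 g fiber for $1.20 (total $2.90, still need 2.0 g).
Take 0.4 servings of avocado: +2.0 g fiber for $0.48 (total $3.38, still need 0.0 g).
Greedy by cheapest-per-g is optimal for a single linear constraint, so the minimum cost is $3.38.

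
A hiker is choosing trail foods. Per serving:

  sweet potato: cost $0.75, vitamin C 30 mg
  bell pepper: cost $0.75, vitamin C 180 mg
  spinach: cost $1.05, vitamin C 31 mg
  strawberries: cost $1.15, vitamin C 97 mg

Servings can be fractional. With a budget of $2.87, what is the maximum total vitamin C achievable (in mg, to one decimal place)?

Vitamin C per dollar: bell pepper 240, strawberries 84.35, sweet potato 40, spinach 29.52.
With no serving limits, spend the whole cost allowance on bell pepper: $2.87 / $0.75 × 180 mg = 688.8 mg.

688.8 mg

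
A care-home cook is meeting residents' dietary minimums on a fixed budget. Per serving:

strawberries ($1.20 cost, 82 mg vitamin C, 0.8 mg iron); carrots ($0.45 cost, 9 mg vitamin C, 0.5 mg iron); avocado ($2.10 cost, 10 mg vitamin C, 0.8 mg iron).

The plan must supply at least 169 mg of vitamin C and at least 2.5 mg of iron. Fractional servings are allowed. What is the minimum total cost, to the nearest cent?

Two binding constraints pin down two serving amounts, so the optimal mix uses at most two foods. The candidates are each food alone (scaled to the tighter of vitamin C/iron) and each pair with both constraints tight.
strawberries only: max(169/82, 2.5/0.8) = 3.125 servings → $3.75.
carrots only: max(169/9, 2.5/0.5) = 18.78 servings → $8.45.
avocado only: max(169/10, 2.5/0.8) = 16.9 servings → $35.49.
strawberries + carrots with both tight: 1.834 servings and 2.065 servings → $3.13.
strawberries + avocado with both tight: 1.913 servings and 1.212 servings → $4.84.
carrots + avocado: the both-tight solution has a negative serving — not a feasible corner.
The minimum over all feasible corners is $3.13.

$3.13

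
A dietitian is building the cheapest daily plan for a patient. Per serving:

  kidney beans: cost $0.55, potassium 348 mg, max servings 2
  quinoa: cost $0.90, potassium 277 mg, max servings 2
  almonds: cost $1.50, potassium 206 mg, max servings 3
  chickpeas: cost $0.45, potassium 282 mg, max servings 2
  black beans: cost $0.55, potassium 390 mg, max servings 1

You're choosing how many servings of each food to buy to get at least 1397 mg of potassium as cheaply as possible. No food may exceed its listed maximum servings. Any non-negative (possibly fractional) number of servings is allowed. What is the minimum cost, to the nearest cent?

$2.15

Cost per mg of potassium: black beans $0.0014, kidney beans $0.0016, chickpeas $0.0016, quinoa $0.0032, almonds $0.0073.
Take 1 serving of black beans: +390.0 mg potassium for $0.55 (total $0.55, still need 1007.0 mg).
Take 2 servings of kidney beans: +696.0 mg potassium for $1.10 (total $1.65, still need 311.0 mg).
Take 1.103 servings of chickpeas: +311.0 mg potassium for $0.50 (total $2.15, still need 0.0 mg).
Filling from the cheapest source first is optimal under one linear minimum: $2.15.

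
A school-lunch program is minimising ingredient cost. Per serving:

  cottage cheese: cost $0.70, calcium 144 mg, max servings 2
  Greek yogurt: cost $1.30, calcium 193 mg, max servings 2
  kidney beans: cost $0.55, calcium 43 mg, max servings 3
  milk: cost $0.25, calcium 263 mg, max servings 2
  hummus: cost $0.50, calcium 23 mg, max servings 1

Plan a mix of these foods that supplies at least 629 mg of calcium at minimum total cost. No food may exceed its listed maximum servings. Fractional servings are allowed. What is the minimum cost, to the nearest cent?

$1.00

Cost per mg of calcium: milk $0.0010, cottage cheese $0.0049, Greek yogurt $0.0067, kidney beans $0.0128, hummus $0.0217.
Take 2 servings of milk: +526.0 mg calcium for $0.50 (total $0.50, still need 103.0 mg).
Take 0.7153 servings of cottage cheese: +103.0 mg calcium for $0.50 (total $1.00, still need 0.0 mg).
Filling from the cheapest source first is optimal under one linear minimum: $1.00.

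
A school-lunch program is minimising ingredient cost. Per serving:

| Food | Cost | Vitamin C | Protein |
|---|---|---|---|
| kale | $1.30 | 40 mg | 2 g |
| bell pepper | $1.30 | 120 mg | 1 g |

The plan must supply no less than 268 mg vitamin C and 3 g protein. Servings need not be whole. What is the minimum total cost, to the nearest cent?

Two binding constraints pin down two serving amounts, so the optimal mix uses at most two foods. The candidates are each food alone (scaled to the tighter of vitamin C/protein) and each pair with both constraints tight.
kale only: max(268/40, 3/2) = 6.7 servings → $8.71.
bell pepper only: max(268/120, 3/1) = 3 servings → $3.90.
kale + bell pepper with both tight: 0.46 servings and 2.08 servings → $3.30.
The minimum over all feasible corners is $3.30.

$3.30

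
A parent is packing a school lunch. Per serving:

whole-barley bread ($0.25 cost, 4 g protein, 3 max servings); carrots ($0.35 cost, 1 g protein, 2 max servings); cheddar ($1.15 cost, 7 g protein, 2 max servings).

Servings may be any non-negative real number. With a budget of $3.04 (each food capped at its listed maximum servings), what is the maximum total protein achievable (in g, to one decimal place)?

Protein per dollar: whole-barley bread 16, cheddar 6.087, carrots 2.857.
Take 3 servings of whole-barley bread: spends $0.75, +12.0 g protein (running total 12.0 g).
Take 1.991 servings of cheddar: spends $2.29, +13.9 g protein (running total 25.9 g).
Filling greedily by protein-per-dollar is optimal for one linear limit, giving 25.9 g.

25.9 g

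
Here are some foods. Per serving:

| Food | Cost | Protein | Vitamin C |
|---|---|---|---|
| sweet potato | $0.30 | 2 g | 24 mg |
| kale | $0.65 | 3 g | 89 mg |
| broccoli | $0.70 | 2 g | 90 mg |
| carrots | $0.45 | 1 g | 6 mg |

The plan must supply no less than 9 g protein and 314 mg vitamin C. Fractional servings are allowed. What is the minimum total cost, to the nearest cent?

$2.29

sweet potato only: max(9/2, 314/24) = 13.08 servings → $3.92.
kale only: max(9/3, 314/89) = 3.528 servings → $2.29.
broccoli only: max(9/2, 314/90) = 4.5 servings → $3.15.
carrots only: max(9/1, 314/6) = 52.33 servings → $23.55.
sweet potato + kale: the both-tight solution has a negative serving — not a feasible corner.
sweet potato + broccoli with both tight: 1.379 servings and 3.121 servings → $2.60.
sweet potato + carrots with both targets exact would need a negative amount; discard.
kale + broccoli with both tight: 1.978 servings and 1.533 servings → $2.36.
kale + carrots: the both-tight solution has a negative serving — not a feasible corner.
broccoli + carrots with both tight: 3.333 servings and 2.333 servings → $3.38.
So the least-cost plan costs $2.29.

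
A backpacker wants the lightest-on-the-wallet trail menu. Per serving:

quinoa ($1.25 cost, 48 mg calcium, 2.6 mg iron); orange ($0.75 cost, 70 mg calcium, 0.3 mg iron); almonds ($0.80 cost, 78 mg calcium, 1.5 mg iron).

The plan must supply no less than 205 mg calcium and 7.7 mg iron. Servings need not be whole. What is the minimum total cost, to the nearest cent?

$3.80

A basic optimal solution has at most two foods positive. Try each food alone and each pair with both targets met exactly.
quinoa only: max(205/48, 7.7/2.6) = 4.271 servings → $5.34.
orange only: max(205/70, 7.7/0.3) = 25.67 servings → $19.25.
almonds only: max(205/78, 7.7/1.5) = 5.133 servings → $4.11.
quinoa + orange with both tight: 2.849 servings and 0.9749 servings → $4.29.
quinoa + almonds with both tight: 2.241 servings and 1.249 servings → $3.80.
orange + almonds: intersection lies outside the first quadrant.
So the least-cost plan costs $3.80.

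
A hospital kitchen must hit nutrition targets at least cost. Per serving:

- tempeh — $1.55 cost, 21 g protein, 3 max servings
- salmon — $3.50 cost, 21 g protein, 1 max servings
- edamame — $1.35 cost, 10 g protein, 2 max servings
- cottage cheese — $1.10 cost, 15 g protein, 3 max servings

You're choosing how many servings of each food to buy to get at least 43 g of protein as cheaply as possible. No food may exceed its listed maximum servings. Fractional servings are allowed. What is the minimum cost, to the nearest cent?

Cost per g of protein: cottage cheese $0.0733, tempeh $0.0738, edamame $0.1350, salmon $0.1667.
Take 2.867 servings of cottage cheese: +43.0 g protein for $3.15 (total $3.15, still need 0.0 g).
Greedy by cheapest-per-g is optimal for a single linear constraint, so the minimum cost is $3.15.

$3.15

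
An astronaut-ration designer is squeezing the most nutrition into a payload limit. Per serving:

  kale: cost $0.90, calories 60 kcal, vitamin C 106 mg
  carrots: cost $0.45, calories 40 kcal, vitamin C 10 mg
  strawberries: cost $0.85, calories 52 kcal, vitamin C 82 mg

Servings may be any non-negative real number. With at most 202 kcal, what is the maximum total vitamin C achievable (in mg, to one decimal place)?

356.9 mg

Vitamin C per kcal: kale 1.767, strawberries 1.577, carrots 0.25.
With no serving limits, spend the whole calories allowance on kale: 202 kcal / 60 kcal × 106 mg = 356.9 mg.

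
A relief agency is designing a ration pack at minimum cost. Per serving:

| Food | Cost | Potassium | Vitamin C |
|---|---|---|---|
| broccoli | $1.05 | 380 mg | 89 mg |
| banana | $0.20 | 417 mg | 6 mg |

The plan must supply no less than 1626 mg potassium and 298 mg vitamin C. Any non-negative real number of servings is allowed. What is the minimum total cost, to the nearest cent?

An LP optimum is at a vertex; with two nutrient constraints at most two foods are used. Check each candidate.
broccoli only: max(1626/380, 298/89) = 4.279 servings → $4.49.
banana only: max(1626/417, 298/6) = 49.67 servings → $9.93.
broccoli + banana with both tight: 3.287 servings and 0.9036 servings → $3.63.
The minimum over all feasible corners is $3.63.

$3.63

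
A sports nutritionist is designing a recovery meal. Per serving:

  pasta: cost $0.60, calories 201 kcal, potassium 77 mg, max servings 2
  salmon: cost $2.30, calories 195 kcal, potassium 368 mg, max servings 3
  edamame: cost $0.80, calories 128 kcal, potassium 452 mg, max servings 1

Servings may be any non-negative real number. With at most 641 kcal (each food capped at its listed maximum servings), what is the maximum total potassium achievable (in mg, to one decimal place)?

1420.1 mg

Potassium per kcal: edamame 3.531, salmon 1.887, pasta 0.3831.
Take 1 serving of edamame: uses 128 kcal, +452.0 mg potassium (running total 452.0 mg).
Take 2.631 servings of salmon: uses 513 kcal, +968.1 mg potassium (running total 1420.1 mg).
Filling greedily by potassium-per-kcal is optimal for one linear limit, giving 1420.1 mg.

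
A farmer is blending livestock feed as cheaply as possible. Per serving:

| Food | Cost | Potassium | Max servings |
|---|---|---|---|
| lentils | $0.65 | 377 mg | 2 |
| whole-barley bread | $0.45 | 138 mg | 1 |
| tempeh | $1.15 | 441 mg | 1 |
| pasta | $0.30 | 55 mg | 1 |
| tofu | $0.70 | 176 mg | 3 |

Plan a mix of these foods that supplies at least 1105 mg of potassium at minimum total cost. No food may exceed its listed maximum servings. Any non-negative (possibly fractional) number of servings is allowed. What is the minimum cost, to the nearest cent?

Cost per mg of potassium: lentils $0.0017, tempeh $0.0026, whole-barley bread $0.0033, tofu $0.0040, pasta $0.0055.
Take 2 servings of lentils: +754.0 mg potassium for $1.30 (total $1.30, still need 351.0 mg).
Take 0.7959 servings of tempeh: +351.0 mg potassium for $0.92 (total $2.22, still need 0.0 mg).
Greedy by cheapest-per-mg is optimal for a single linear constraint, so the minimum cost is $2.22.

$2.22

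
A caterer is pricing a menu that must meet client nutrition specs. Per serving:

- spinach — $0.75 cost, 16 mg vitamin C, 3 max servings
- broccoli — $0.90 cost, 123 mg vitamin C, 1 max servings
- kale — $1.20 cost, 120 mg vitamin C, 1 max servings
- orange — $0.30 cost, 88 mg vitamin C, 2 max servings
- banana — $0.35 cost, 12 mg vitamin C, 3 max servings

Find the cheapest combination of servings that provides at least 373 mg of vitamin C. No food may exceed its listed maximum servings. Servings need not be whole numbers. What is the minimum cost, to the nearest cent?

$2.24

Cost per mg of vitamin C: orange $0.0034, broccoli $0.0073, kale $0.0100, banana $0.0292, spinach $0.0469.
Take 2 servings of orange: +176.0 mg vitamin C for $0.60 (total $0.60, still need 197.0 mg).
Take 1 serving of broccoli: +123.0 mg vitamin C for $0.90 (total $1.50, still need 74.0 mg).
Take 0.6167 servings of kale: +74.0 mg vitamin C for $0.74 (total $2.24, still need 0.0 mg).
Greedy by cheapest-per-mg is optimal for a single linear constraint, so the minimum cost is $2.24.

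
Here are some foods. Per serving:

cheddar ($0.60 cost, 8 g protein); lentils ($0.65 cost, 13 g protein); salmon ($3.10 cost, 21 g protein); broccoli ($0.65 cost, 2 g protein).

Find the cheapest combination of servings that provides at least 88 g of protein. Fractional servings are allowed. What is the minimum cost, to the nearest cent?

$4.40

Cost per g of protein: lentils $0.0500, cheddar $0.0750, salmon $0.1476, broccoli $0.3250.
With no serving limits, use only lentils: 88 g / 13 g = 6.769 servings × $0.65 = $4.40.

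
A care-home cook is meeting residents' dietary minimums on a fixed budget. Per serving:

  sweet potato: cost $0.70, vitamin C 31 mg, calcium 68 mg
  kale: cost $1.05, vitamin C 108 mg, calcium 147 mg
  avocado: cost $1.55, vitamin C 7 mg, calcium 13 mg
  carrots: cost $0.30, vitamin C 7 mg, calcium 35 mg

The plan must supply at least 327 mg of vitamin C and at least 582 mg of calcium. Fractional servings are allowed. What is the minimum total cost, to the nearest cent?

A basic optimal solution has at most two foods positive. Try each food alone and each pair with both targets met exactly.
sweet potato only: max(327/31, 582/68) = 10.55 servings → $7.38.
kale only: max(327/108, 582/147) = 3.959 servings → $4.16.
avocado only: max(327/7, 582/13) = 46.71 servings → $72.41.
carrots only: max(327/7, 582/35) = 46.71 servings → $14.01.
sweet potato + kale with both tight: 5.306 servings and 1.505 servings → $5.29.
sweet potato + avocado: the both-tight solution has a negative serving — not a feasible corner.
sweet potato + carrots with both targets exact would need a negative amount; discard.
kale + avocado with both tight: 0.472 servings and 39.43 servings → $61.62.
kale + carrots with both tight: 2.679 servings and 5.375 servings → $4.43.
avocado + carrots: the both-tight solution has a negative serving — not a feasible corner.
So the least-cost plan costs $4.16.

$4.16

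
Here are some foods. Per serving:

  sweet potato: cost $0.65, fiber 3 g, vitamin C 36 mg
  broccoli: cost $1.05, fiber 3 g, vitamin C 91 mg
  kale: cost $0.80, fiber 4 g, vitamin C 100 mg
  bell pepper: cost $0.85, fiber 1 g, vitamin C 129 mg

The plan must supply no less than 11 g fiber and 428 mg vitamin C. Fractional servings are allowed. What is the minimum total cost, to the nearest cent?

$3.16

Compare the cost at each extreme point of the feasible region.
sweet potato only: max(11/3, 428/36) = 11.89 servings → $7.73.
broccoli only: max(11/3, 428/91) = 4.703 servings → $4.94.
kale only: max(11/4, 428/100) = 4.28 servings → $3.42.
bell pepper only: max(11/1, 428/129) = 11 servings → $9.35.
sweet potato + broccoli with both targets exact would need a negative amount; discard.
sweet potato + kale: the both-tight solution has a negative serving — not a feasible corner.
sweet potato + bell pepper with both tight: 2.823 servings and 2.53 servings → $3.99.
broccoli + kale: the both-tight solution has a negative serving — not a feasible corner.
broccoli + bell pepper with both tight: 3.348 servings and 0.9561 servings → $4.33.
kale + bell pepper with both tight: 2.382 servings and 1.471 servings → $3.16.
So the least-cost plan costs $3.16.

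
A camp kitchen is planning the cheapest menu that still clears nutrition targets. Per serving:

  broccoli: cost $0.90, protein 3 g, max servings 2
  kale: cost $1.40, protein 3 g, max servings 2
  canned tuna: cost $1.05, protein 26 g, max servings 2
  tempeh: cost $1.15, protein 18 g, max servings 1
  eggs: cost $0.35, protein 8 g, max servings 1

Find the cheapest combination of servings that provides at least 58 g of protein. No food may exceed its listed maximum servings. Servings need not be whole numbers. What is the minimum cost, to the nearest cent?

$2.36

Cost per g of protein: canned tuna $0.0404, eggs $0.0437, tempeh $0.0639, broccoli $0.3000, kale $0.4667.
Take 2 servings of canned tuna: +52.0 g protein for $2.10 (total $2.10, still need 6.0 g).
Take 0.75 servings of eggs: +6.0 g protein for $0.26 (total $2.36, still need 0.0 g).
Greedy by cheapest-per-g is optimal for a single linear constraint, so the minimum cost is $2.36.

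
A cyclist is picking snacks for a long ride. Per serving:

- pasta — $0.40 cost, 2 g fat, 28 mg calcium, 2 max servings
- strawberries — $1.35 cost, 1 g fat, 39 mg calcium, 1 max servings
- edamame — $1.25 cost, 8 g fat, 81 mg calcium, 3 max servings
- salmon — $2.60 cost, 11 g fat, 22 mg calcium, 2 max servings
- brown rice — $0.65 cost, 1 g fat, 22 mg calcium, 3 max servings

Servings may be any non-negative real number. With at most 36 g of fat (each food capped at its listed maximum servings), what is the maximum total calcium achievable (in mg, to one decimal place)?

Calcium per g fat: strawberries 39, brown rice 22, pasta 14, edamame 10.12, salmon 2.
Take 1 serving of strawberries: uses 1 g fat, +39.0 mg calcium (running total 39.0 mg).
Take 3 servings of brown rice: uses 3 g fat, +66.0 mg calcium (running total 105.0 mg).
Take 2 servings of pasta: uses 4 g fat, +56.0 mg calcium (running total 161.0 mg).
Take 3 servings of edamame: uses 24 g fat, +243.0 mg calcium (running total 404.0 mg).
Take 0.3636 servings of salmon: uses 4 g fat, +8.0 mg calcium (running total 412.0 mg).
Greedy by best ratio exhausts the fat allowance optimally: 412.0 mg.

412.0 mg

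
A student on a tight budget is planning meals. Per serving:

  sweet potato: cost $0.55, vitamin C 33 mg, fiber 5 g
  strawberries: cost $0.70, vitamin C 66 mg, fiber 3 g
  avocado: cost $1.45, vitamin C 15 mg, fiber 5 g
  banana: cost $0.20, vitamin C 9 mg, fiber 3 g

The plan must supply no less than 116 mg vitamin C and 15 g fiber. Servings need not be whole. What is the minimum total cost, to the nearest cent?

Compare the cost at each extreme point of the feasible region.
sweet potato only: max(116/33, 15/5) = 3.515 servings → $1.93.
strawberries only: max(116/66, 15/3) = 5 servings → $3.50.
avocado only: max(116/15, 15/5) = 7.733 servings → $11.21.
banana only: max(116/9, 15/3) = 12.89 servings → $2.58.
sweet potato + strawberries with both tight: 2.779 servings and 0.368 servings → $1.79.
sweet potato + avocado: intersection lies outside the first quadrant.
sweet potato + banana: the both-tight solution has a negative serving — not a feasible corner.
strawberries + avocado with both tight: 1.246 servings and 2.253 servings → $4.14.
strawberries + banana with both tight: 1.246 servings and 3.754 servings → $1.62.
avocado + banana (both tight): parallel constraints — no distinct corner.
The minimum over all feasible corners is $1.62.

$1.62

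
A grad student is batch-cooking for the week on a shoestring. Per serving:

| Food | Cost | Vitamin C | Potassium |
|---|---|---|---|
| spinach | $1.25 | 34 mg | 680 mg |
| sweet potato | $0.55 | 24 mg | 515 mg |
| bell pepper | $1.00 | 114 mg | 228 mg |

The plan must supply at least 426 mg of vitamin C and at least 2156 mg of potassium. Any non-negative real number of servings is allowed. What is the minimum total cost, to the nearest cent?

An LP optimum is at a vertex; with two nutrient constraints at most two foods are used. Check each candidate.
spinach only: max(426/34, 2156/680) = 12.53 servings → $15.66.
sweet potato only: max(426/24, 2156/515) = 17.75 servings → $9.76.
bell pepper only: max(426/114, 2156/228) = 9.456 servings → $9.46.
spinach + sweet potato: the both-tight solution has a negative serving — not a feasible corner.
spinach + bell pepper with both tight: 2.131 servings and 3.101 servings → $5.76.
sweet potato + bell pepper with both tight: 2.792 servings and 3.149 servings → $4.68.
The minimum over all feasible corners is $4.68.

$4.68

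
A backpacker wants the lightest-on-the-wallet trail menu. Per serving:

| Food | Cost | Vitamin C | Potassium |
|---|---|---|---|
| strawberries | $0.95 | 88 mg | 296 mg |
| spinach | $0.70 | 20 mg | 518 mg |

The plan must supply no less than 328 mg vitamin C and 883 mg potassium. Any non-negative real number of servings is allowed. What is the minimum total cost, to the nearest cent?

$3.54

strawberries only: max(328/88, 883/296) = 3.727 servings → $3.54.
spinach only: max(328/20, 883/518) = 16.4 servings → $11.48.
strawberries + spinach with both targets exact would need a negative amount; discard.
The minimum over all feasible corners is $3.54.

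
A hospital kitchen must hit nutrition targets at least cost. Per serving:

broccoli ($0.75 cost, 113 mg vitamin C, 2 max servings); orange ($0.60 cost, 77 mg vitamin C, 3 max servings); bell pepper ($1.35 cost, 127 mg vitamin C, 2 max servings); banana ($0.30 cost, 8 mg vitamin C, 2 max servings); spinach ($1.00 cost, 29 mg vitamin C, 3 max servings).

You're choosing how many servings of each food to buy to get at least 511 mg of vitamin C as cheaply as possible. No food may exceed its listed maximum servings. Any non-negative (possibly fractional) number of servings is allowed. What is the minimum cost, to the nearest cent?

$3.87

Cost per mg of vitamin C: broccoli $0.0066, orange $0.0078, bell pepper $0.0106, spinach $0.0345, banana $0.0375.
Take 2 servings of broccoli: +226.0 mg vitamin C for $1.50 (total $1.50, still need 285.0 mg).
Take 3 servings of orange: +231.0 mg vitamin C for $1.80 (total $3.30, still need 54.0 mg).
Take 0.4252 servings of bell pepper: +54.0 mg vitamin C for $0.57 (total $3.87, still need 0.0 mg).
Filling from the cheapest source first is optimal under one linear minimum: $3.87.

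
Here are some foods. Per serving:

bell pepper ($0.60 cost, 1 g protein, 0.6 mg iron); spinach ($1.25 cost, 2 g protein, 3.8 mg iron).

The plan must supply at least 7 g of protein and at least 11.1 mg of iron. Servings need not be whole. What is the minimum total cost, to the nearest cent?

$4.33

bell pepper only: max(7/1, 11.1/0.6) = 18.5 servings → $11.10.
spinach only: max(7/2, 11.1/3.8) = 3.5 servings → $4.38.
bell pepper + spinach with both tight: 1.692 servings and 2.654 servings → $4.33.
Cheapest feasible corner: $4.33.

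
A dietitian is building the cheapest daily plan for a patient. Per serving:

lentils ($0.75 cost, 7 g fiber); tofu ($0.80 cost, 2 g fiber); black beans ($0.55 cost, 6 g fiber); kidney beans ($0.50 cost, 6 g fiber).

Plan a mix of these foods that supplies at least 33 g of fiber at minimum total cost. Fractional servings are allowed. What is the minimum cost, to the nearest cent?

Cost per g of fiber: kidney beans $0.0833, black beans $0.0917, lentils $0.1071, tofu $0.4000.
With no serving limits, use only kidney beans: 33 g / 6 g = 5.5 servings × $0.50 = $2.75.

$2.75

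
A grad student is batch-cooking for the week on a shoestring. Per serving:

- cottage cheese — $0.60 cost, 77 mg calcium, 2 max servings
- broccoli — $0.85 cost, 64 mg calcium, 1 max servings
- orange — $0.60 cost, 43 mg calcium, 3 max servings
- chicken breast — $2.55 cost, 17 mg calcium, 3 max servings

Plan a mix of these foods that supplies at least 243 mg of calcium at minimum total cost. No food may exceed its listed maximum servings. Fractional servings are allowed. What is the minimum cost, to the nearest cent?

Cost per mg of calcium: cottage cheese $0.0078, broccoli $0.0133, orange $0.0140, chicken breast $0.1500.
Take 2 servings of cottage cheese: +154.0 mg calcium for $1.20 (total $1.20, still need 89.0 mg).
Take 1 serving of broccoli: +64.0 mg calcium for $0.85 (total $2.05, still need 25.0 mg).
Take 0.5814 servings of orange: +25.0 mg calcium for $0.35 (total $2.40, still need 0.0 mg).
Filling from the cheapest source first is optimal under one linear minimum: $2.40.

$2.40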